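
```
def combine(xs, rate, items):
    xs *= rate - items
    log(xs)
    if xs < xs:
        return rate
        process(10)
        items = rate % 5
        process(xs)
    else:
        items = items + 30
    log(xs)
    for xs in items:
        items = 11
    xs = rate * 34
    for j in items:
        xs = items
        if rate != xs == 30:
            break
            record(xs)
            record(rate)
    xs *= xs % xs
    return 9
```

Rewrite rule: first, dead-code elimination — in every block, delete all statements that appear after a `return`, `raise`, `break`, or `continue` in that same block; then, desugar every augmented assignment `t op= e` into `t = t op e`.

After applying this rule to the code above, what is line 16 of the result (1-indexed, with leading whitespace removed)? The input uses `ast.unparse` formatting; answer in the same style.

xs = xs * (xs % xs)

Transformed code:
def combine(xs, rate, items):
    xs = xs * (rate - items)
    log(xs)
    if xs < xs:
        return rate
    else:
        items = items + 30
    log(xs)
    for xs in items:
        items = 11
    xs = rate * 34
    for j in items:
        xs = items
        if rate != xs == 30:
            break
    xs = xs * (xs % xs)
    return 9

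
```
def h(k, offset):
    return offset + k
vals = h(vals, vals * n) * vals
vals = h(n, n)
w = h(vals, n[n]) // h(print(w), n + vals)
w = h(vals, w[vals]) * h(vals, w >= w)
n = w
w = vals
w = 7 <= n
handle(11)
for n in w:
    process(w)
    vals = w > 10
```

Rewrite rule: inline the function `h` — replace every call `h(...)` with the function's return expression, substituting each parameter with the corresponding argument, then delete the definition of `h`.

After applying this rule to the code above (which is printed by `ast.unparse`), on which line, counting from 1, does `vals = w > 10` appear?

Transformed code:
vals = (vals * n + vals) * vals
vals = n + n
w = (n[n] + vals) // (n + vals + print(w))
w = (w[vals] + vals) * ((w >= w) + vals)
n = w
w = vals
w = 7 <= n
handle(11)
for n in w:
    process(w)
    vals = w > 10

11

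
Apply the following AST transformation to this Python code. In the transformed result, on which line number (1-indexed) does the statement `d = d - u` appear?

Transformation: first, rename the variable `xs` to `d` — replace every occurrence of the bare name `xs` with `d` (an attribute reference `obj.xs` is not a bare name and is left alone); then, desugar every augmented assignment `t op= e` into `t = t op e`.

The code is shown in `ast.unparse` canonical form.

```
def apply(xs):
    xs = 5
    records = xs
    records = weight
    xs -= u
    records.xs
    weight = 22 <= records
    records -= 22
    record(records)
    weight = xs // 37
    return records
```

Transformed code:
def apply(d):
    d = 5
    records = d
    records = weight
    d = d - u
    records.xs
    weight = 22 <= records
    records = records - 22
    record(records)
    weight = d // 37
    return records

5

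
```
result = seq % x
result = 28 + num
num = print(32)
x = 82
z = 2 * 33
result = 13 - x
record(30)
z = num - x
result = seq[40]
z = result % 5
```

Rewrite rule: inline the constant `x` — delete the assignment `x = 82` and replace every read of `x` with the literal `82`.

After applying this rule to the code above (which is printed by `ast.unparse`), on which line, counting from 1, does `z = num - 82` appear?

Transformed code:
result = seq % 82
result = 28 + num
num = print(32)
z = 2 * 33
result = 13 - 82
record(30)
z = num - 82
result = seq[40]
z = result % 5

7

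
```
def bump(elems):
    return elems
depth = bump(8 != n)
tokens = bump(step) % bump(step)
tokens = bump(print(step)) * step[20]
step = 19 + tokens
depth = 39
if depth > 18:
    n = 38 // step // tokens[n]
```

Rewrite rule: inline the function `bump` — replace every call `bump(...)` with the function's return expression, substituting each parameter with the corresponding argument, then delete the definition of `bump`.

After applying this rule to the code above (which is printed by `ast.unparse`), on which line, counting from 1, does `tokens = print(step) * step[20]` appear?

Transformed code:
depth = 8 != n
tokens = step % step
tokens = print(step) * step[20]
step = 19 + tokens
depth = 39
if depth > 18:
    n = 38 // step // tokens[n]

3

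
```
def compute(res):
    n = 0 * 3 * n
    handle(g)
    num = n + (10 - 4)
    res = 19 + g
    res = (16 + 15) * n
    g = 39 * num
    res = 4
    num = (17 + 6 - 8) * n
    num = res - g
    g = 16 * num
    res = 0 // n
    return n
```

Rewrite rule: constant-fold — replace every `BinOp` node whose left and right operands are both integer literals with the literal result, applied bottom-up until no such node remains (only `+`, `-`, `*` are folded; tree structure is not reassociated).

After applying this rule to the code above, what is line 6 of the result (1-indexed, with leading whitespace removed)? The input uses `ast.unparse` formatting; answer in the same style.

Transformed code:
def compute(res):
    n = 0 * n
    handle(g)
    num = n + 6
    res = 19 + g
    res = 31 * n
    g = 39 * num
    res = 4
    num = 15 * n
    num = res - g
    g = 16 * num
    res = 0 // n
    return n

res = 31 * n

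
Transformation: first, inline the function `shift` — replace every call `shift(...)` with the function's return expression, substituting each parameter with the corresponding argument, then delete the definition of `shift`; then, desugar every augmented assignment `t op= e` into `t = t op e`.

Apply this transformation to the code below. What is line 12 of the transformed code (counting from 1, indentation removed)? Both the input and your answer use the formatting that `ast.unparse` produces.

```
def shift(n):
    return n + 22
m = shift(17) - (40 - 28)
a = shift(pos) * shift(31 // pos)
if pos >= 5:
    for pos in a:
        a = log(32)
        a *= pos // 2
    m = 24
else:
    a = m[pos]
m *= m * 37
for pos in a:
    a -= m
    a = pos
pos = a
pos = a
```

Transformed code:
m = 17 + 22 - (40 - 28)
a = (pos + 22) * (31 // pos + 22)
if pos >= 5:
    for pos in a:
        a = log(32)
        a = a * (pos // 2)
    m = 24
else:
    a = m[pos]
m = m * (m * 37)
for pos in a:
    a = a - m
    a = pos
pos = a
pos = a

a = a - m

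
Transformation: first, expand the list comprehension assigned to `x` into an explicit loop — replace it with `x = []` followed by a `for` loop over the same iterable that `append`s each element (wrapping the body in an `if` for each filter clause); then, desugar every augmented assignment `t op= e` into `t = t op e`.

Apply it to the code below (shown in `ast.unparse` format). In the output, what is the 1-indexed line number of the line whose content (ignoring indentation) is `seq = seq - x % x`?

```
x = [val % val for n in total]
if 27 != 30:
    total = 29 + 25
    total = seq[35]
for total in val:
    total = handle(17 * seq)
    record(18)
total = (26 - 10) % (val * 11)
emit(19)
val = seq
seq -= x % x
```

Transformed code:
x = []
for n in total:
    x.append(val % val)
if 27 != 30:
    total = 29 + 25
    total = seq[35]
for total in val:
    total = handle(17 * seq)
    record(18)
total = (26 - 10) % (val * 11)
emit(19)
val = seq
seq = seq - x % x

13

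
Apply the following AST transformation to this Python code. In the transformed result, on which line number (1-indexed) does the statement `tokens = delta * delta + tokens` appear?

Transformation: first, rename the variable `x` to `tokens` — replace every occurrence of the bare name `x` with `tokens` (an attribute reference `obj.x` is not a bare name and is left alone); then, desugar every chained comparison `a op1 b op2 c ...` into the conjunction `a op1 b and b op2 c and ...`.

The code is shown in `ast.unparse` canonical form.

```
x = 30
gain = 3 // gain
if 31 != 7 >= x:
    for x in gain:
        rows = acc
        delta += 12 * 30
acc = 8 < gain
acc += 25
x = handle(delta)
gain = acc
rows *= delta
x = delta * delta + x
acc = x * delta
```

Transformed code:
tokens = 30
gain = 3 // gain
if 31 != 7 and 7 >= tokens:
    for tokens in gain:
        rows = acc
        delta += 12 * 30
acc = 8 < gain
acc += 25
tokens = handle(delta)
gain = acc
rows *= delta
tokens = delta * delta + tokens
acc = tokens * delta

12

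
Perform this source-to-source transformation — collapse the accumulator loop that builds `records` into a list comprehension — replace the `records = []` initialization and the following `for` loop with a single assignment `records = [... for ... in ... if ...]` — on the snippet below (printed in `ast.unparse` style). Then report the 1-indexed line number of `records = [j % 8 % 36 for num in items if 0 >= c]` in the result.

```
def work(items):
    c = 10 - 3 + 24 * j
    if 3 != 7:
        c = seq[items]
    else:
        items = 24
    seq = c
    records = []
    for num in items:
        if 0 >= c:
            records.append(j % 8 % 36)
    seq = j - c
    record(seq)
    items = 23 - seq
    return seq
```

8

Transformed code:
def work(items):
    c = 10 - 3 + 24 * j
    if 3 != 7:
        c = seq[items]
    else:
        items = 24
    seq = c
    records = [j % 8 % 36 for num in items if 0 >= c]
    seq = j - c
    record(seq)
    items = 23 - seq
    return seq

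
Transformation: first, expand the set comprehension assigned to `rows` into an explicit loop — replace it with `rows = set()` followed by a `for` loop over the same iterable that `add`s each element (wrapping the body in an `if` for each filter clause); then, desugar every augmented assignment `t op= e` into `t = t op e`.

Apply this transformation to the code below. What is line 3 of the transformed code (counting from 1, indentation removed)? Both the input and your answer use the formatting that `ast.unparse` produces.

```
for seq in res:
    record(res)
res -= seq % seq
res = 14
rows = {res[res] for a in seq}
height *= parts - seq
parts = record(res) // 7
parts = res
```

res = res - seq % seq

Transformed code:
for seq in res:
    record(res)
res = res - seq % seq
res = 14
rows = set()
for a in seq:
    rows.add(res[res])
height = height * (parts - seq)
parts = record(res) // 7
parts = res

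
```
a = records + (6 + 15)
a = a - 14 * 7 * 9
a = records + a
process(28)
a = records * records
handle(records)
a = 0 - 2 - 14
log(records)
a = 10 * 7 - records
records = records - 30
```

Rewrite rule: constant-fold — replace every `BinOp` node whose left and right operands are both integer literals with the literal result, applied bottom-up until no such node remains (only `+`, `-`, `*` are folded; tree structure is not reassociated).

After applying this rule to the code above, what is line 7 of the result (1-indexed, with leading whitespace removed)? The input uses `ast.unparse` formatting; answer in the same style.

a = -16

Transformed code:
a = records + 21
a = a - 882
a = records + a
process(28)
a = records * records
handle(records)
a = -16
log(records)
a = 70 - records
records = records - 30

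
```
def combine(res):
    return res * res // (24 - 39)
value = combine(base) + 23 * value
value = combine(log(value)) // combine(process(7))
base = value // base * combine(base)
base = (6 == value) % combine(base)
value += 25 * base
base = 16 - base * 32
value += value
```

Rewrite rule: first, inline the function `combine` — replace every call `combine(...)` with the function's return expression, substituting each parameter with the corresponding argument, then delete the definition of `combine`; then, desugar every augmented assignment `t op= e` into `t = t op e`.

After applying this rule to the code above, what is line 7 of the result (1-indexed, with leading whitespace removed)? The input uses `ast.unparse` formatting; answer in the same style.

Transformed code:
value = base * base // (24 - 39) + 23 * value
value = log(value) * log(value) // (24 - 39) // (process(7) * process(7) // (24 - 39))
base = value // base * (base * base // (24 - 39))
base = (6 == value) % (base * base // (24 - 39))
value = value + 25 * base
base = 16 - base * 32
value = value + value

value = value + value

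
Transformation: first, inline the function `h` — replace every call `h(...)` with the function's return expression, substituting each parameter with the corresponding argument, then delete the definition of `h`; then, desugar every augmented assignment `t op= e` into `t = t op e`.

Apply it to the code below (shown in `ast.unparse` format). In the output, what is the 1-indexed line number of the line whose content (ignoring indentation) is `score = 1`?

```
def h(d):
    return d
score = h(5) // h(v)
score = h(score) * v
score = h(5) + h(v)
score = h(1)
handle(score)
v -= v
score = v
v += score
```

Transformed code:
score = 5 // v
score = score * v
score = 5 + v
score = 1
handle(score)
v = v - v
score = v
v = v + score

4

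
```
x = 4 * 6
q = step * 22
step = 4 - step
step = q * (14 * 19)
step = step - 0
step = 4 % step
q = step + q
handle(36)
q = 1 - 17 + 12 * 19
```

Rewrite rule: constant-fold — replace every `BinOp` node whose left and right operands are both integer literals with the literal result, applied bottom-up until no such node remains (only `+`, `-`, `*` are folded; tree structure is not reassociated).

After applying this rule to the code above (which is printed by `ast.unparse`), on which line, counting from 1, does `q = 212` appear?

Transformed code:
x = 24
q = step * 22
step = 4 - step
step = q * 266
step = step - 0
step = 4 % step
q = step + q
handle(36)
q = 212

9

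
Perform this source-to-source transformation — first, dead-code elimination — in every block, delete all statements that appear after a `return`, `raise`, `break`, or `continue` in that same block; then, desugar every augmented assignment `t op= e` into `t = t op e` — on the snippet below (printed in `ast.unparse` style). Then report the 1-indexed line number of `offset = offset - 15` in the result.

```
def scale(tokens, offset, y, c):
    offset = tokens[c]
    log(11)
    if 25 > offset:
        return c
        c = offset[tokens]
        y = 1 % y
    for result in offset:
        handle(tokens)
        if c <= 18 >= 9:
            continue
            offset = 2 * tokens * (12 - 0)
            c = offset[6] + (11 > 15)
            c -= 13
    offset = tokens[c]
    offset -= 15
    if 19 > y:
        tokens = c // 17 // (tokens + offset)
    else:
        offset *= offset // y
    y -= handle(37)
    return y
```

11

Transformed code:
def scale(tokens, offset, y, c):
    offset = tokens[c]
    log(11)
    if 25 > offset:
        return c
    for result in offset:
        handle(tokens)
        if c <= 18 >= 9:
            continue
    offset = tokens[c]
    offset = offset - 15
    if 19 > y:
        tokens = c // 17 // (tokens + offset)
    else:
        offset = offset * (offset // y)
    y = y - handle(37)
    return y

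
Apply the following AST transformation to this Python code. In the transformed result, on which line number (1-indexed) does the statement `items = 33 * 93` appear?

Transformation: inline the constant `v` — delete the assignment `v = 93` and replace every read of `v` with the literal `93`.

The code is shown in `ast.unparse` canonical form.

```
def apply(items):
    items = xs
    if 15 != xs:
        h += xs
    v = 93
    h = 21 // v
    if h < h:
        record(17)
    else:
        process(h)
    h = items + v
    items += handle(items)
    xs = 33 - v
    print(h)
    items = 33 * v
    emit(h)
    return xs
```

Transformed code:
def apply(items):
    items = xs
    if 15 != xs:
        h += xs
    h = 21 // 93
    if h < h:
        record(17)
    else:
        process(h)
    h = items + 93
    items += handle(items)
    xs = 33 - 93
    print(h)
    items = 33 * 93
    emit(h)
    return xs

14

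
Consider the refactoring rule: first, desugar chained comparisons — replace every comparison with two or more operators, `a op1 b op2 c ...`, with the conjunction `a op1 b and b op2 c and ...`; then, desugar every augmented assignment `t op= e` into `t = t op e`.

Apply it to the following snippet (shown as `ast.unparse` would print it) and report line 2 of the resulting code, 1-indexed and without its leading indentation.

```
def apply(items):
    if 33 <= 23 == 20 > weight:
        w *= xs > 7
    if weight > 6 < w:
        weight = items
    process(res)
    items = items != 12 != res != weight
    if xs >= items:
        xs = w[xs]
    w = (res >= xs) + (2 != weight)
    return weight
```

if 33 <= 23 and 23 == 20 and (20 > weight):

Transformed code:
def apply(items):
    if 33 <= 23 and 23 == 20 and (20 > weight):
        w = w * (xs > 7)
    if weight > 6 and 6 < w:
        weight = items
    process(res)
    items = items != 12 and 12 != res and (res != weight)
    if xs >= items:
        xs = w[xs]
    w = (res >= xs) + (2 != weight)
    return weight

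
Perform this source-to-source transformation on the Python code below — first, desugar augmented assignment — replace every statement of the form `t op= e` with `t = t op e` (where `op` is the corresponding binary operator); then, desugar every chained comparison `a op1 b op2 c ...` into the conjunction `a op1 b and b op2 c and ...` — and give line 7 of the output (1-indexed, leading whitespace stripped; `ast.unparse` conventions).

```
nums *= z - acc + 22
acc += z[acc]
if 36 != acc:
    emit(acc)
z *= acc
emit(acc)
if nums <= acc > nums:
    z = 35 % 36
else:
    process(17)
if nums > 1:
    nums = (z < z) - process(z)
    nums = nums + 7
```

Transformed code:
nums = nums * (z - acc + 22)
acc = acc + z[acc]
if 36 != acc:
    emit(acc)
z = z * acc
emit(acc)
if nums <= acc and acc > nums:
    z = 35 % 36
else:
    process(17)
if nums > 1:
    nums = (z < z) - process(z)
    nums = nums + 7

if nums <= acc and acc > nums:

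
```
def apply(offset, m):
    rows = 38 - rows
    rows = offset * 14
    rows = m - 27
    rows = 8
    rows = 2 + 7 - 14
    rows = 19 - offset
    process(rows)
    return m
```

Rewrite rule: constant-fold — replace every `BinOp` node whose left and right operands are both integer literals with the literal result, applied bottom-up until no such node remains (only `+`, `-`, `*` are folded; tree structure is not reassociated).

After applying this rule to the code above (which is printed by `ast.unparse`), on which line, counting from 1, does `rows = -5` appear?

Transformed code:
def apply(offset, m):
    rows = 38 - rows
    rows = offset * 14
    rows = m - 27
    rows = 8
    rows = -5
    rows = 19 - offset
    process(rows)
    return m

6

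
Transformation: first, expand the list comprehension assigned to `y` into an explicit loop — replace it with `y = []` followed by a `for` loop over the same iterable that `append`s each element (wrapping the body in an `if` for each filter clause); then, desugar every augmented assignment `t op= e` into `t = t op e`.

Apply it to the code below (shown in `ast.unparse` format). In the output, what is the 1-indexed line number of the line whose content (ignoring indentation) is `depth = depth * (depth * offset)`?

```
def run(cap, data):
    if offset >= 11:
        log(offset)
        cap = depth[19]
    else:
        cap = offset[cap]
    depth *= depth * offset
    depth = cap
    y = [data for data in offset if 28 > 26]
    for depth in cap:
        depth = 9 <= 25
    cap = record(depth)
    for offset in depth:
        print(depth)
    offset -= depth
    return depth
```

7

Transformed code:
def run(cap, data):
    if offset >= 11:
        log(offset)
        cap = depth[19]
    else:
        cap = offset[cap]
    depth = depth * (depth * offset)
    depth = cap
    y = []
    for data in offset:
        if 28 > 26:
            y.append(data)
    for depth in cap:
        depth = 9 <= 25
    cap = record(depth)
    for offset in depth:
        print(depth)
    offset = offset - depth
    return depth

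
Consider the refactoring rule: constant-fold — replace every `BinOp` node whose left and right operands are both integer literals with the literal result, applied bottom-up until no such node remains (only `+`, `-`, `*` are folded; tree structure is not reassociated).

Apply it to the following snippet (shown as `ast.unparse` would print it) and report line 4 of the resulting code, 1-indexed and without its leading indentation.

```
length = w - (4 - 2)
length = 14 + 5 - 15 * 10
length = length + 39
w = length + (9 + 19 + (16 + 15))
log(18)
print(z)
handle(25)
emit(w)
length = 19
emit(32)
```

w = length + 59

Transformed code:
length = w - 2
length = -131
length = length + 39
w = length + 59
log(18)
print(z)
handle(25)
emit(w)
length = 19
emit(32)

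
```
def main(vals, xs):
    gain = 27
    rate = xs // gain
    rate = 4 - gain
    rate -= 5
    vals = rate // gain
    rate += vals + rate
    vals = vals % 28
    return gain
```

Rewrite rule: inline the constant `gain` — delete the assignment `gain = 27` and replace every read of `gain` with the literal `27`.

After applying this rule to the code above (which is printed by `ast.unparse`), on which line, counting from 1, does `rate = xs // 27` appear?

Transformed code:
def main(vals, xs):
    rate = xs // 27
    rate = 4 - 27
    rate -= 5
    vals = rate // 27
    rate += vals + rate
    vals = vals % 28
    return 27

2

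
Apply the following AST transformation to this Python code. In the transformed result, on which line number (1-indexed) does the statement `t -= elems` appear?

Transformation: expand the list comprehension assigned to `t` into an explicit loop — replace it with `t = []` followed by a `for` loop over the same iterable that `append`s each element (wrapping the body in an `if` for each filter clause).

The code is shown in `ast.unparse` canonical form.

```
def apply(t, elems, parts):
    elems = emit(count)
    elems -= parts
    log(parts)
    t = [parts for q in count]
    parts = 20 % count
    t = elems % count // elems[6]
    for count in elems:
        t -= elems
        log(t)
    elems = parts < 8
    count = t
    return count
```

11

Transformed code:
def apply(t, elems, parts):
    elems = emit(count)
    elems -= parts
    log(parts)
    t = []
    for q in count:
        t.append(parts)
    parts = 20 % count
    t = elems % count // elems[6]
    for count in elems:
        t -= elems
        log(t)
    elems = parts < 8
    count = t
    return count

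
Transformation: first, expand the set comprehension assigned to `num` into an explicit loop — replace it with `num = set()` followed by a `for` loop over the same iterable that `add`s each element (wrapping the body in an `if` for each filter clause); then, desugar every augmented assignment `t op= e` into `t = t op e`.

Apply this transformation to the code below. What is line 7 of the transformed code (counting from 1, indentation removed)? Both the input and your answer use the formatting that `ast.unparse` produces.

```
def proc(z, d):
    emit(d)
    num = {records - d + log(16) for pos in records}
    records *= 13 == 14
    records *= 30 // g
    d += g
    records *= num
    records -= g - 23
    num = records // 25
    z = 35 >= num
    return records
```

records = records * (30 // g)

Transformed code:
def proc(z, d):
    emit(d)
    num = set()
    for pos in records:
        num.add(records - d + log(16))
    records = records * (13 == 14)
    records = records * (30 // g)
    d = d + g
    records = records * num
    records = records - (g - 23)
    num = records // 25
    z = 35 >= num
    return records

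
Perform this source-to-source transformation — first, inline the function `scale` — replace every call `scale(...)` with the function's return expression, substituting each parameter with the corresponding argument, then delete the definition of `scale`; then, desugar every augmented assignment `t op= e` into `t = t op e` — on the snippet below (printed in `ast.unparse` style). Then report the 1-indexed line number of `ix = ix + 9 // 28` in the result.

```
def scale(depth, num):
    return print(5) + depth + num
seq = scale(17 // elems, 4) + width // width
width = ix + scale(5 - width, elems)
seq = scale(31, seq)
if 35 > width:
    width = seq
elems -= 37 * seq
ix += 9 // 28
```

Transformed code:
seq = print(5) + 17 // elems + 4 + width // width
width = ix + (print(5) + (5 - width) + elems)
seq = print(5) + 31 + seq
if 35 > width:
    width = seq
elems = elems - 37 * seq
ix = ix + 9 // 28

7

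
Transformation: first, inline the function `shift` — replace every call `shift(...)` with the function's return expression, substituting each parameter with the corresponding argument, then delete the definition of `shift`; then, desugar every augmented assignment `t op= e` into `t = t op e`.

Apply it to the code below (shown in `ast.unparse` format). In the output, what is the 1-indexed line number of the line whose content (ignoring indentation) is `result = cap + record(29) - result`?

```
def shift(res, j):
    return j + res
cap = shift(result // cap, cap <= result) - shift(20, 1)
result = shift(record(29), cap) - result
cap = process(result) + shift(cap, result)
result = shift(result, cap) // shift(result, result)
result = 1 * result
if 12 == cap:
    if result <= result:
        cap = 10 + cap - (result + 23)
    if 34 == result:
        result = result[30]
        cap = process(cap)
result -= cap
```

Transformed code:
cap = (cap <= result) + result // cap - (1 + 20)
result = cap + record(29) - result
cap = process(result) + (result + cap)
result = (cap + result) // (result + result)
result = 1 * result
if 12 == cap:
    if result <= result:
        cap = 10 + cap - (result + 23)
    if 34 == result:
        result = result[30]
        cap = process(cap)
result = result - cap

2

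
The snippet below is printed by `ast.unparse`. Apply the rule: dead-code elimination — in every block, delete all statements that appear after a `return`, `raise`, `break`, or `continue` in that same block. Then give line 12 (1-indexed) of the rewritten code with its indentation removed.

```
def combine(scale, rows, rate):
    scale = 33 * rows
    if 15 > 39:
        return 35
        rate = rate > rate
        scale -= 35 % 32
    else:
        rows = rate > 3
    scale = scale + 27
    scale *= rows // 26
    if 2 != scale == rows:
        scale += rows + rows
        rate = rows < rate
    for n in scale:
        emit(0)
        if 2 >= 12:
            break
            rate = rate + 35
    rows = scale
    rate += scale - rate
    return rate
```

for n in scale:

Transformed code:
def combine(scale, rows, rate):
    scale = 33 * rows
    if 15 > 39:
        return 35
    else:
        rows = rate > 3
    scale = scale + 27
    scale *= rows // 26
    if 2 != scale == rows:
        scale += rows + rows
        rate = rows < rate
    for n in scale:
        emit(0)
        if 2 >= 12:
            break
    rows = scale
    rate += scale - rate
    return rate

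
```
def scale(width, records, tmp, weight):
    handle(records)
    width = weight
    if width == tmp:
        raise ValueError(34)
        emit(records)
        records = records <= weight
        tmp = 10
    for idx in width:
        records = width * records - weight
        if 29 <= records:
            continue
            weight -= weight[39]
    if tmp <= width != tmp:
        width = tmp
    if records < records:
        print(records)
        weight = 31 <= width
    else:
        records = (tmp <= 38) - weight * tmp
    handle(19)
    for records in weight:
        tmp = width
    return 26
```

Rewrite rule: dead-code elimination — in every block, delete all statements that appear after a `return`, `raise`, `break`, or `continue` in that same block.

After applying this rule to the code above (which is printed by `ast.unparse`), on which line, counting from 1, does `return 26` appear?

Transformed code:
def scale(width, records, tmp, weight):
    handle(records)
    width = weight
    if width == tmp:
        raise ValueError(34)
    for idx in width:
        records = width * records - weight
        if 29 <= records:
            continue
    if tmp <= width != tmp:
        width = tmp
    if records < records:
        print(records)
        weight = 31 <= width
    else:
        records = (tmp <= 38) - weight * tmp
    handle(19)
    for records in weight:
        tmp = width
    return 26

20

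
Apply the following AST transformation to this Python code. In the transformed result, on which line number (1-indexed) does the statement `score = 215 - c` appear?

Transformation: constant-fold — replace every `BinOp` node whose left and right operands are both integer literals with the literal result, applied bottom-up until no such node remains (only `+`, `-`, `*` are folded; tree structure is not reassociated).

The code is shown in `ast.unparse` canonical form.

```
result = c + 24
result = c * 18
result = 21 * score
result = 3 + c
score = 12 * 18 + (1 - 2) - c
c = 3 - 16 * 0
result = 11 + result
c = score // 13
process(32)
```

Transformed code:
result = c + 24
result = c * 18
result = 21 * score
result = 3 + c
score = 215 - c
c = 3
result = 11 + result
c = score // 13
process(32)

5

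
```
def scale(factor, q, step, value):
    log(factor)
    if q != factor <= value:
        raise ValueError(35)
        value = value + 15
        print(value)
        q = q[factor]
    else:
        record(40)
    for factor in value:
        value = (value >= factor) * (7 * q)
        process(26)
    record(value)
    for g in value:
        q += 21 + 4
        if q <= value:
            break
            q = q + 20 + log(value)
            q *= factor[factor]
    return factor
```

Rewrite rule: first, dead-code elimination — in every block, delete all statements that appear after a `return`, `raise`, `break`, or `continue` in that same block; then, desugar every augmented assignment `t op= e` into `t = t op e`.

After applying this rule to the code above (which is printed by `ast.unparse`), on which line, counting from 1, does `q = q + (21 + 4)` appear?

12

Transformed code:
def scale(factor, q, step, value):
    log(factor)
    if q != factor <= value:
        raise ValueError(35)
    else:
        record(40)
    for factor in value:
        value = (value >= factor) * (7 * q)
        process(26)
    record(value)
    for g in value:
        q = q + (21 + 4)
        if q <= value:
            break
    return factor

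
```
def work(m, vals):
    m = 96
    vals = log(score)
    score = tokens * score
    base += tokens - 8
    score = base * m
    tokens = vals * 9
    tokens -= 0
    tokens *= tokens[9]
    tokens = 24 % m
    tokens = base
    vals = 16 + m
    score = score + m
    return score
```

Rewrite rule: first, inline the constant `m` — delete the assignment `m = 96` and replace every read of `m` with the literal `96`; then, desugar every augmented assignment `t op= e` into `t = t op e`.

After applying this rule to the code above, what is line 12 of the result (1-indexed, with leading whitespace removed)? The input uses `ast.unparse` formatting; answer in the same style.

Transformed code:
def work(m, vals):
    vals = log(score)
    score = tokens * score
    base = base + (tokens - 8)
    score = base * 96
    tokens = vals * 9
    tokens = tokens - 0
    tokens = tokens * tokens[9]
    tokens = 24 % 96
    tokens = base
    vals = 16 + 96
    score = score + 96
    return score

score = score + 96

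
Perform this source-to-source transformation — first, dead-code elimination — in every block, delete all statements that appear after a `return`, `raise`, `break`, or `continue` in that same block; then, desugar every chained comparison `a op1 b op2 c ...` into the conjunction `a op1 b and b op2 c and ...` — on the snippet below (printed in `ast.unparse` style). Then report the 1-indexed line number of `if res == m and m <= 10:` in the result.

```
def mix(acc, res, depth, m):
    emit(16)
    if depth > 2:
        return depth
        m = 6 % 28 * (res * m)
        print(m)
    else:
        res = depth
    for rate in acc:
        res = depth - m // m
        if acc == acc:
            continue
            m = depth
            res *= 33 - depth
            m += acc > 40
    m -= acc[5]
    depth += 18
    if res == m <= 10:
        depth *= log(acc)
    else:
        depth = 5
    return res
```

Transformed code:
def mix(acc, res, depth, m):
    emit(16)
    if depth > 2:
        return depth
    else:
        res = depth
    for rate in acc:
        res = depth - m // m
        if acc == acc:
            continue
    m -= acc[5]
    depth += 18
    if res == m and m <= 10:
        depth *= log(acc)
    else:
        depth = 5
    return res

13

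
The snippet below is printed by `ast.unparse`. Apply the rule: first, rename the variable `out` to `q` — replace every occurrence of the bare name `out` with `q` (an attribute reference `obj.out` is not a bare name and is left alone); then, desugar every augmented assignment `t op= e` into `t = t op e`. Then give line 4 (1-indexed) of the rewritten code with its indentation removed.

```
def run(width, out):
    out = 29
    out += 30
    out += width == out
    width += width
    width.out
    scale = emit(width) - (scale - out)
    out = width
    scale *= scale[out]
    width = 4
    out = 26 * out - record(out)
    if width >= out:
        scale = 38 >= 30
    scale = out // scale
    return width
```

q = q + (width == q)

Transformed code:
def run(width, q):
    q = 29
    q = q + 30
    q = q + (width == q)
    width = width + width
    width.out
    scale = emit(width) - (scale - q)
    q = width
    scale = scale * scale[q]
    width = 4
    q = 26 * q - record(q)
    if width >= q:
        scale = 38 >= 30
    scale = q // scale
    return width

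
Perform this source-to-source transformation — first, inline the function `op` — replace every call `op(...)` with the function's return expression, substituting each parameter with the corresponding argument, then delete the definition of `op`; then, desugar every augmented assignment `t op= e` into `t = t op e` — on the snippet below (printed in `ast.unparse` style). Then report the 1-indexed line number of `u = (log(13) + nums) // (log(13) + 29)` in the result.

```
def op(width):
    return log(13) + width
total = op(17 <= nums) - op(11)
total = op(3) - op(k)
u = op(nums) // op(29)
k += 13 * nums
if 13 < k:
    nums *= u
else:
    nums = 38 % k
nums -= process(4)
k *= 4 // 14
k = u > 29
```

Transformed code:
total = log(13) + (17 <= nums) - (log(13) + 11)
total = log(13) + 3 - (log(13) + k)
u = (log(13) + nums) // (log(13) + 29)
k = k + 13 * nums
if 13 < k:
    nums = nums * u
else:
    nums = 38 % k
nums = nums - process(4)
k = k * (4 // 14)
k = u > 29

3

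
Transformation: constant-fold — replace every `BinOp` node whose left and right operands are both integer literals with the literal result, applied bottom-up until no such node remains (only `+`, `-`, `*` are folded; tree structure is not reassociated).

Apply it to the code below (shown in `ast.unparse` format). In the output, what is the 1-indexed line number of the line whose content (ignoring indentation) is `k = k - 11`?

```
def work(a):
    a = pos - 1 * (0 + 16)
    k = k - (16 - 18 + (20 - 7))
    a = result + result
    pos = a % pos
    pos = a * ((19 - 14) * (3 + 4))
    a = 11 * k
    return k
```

3

Transformed code:
def work(a):
    a = pos - 16
    k = k - 11
    a = result + result
    pos = a % pos
    pos = a * 35
    a = 11 * k
    return k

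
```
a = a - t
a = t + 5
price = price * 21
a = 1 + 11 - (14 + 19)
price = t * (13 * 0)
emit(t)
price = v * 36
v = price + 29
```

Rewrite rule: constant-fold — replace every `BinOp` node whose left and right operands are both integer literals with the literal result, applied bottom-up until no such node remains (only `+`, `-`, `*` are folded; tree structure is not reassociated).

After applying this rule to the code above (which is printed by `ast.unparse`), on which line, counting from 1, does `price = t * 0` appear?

5

Transformed code:
a = a - t
a = t + 5
price = price * 21
a = -21
price = t * 0
emit(t)
price = v * 36
v = price + 29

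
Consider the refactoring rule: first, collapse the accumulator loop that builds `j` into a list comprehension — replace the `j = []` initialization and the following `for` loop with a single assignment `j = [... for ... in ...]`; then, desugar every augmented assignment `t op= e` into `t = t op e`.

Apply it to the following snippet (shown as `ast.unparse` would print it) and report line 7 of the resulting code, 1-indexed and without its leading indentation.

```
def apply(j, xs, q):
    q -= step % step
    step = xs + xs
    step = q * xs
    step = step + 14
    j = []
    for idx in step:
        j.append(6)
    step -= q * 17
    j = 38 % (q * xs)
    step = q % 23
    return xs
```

Transformed code:
def apply(j, xs, q):
    q = q - step % step
    step = xs + xs
    step = q * xs
    step = step + 14
    j = [6 for idx in step]
    step = step - q * 17
    j = 38 % (q * xs)
    step = q % 23
    return xs

step = step - q * 17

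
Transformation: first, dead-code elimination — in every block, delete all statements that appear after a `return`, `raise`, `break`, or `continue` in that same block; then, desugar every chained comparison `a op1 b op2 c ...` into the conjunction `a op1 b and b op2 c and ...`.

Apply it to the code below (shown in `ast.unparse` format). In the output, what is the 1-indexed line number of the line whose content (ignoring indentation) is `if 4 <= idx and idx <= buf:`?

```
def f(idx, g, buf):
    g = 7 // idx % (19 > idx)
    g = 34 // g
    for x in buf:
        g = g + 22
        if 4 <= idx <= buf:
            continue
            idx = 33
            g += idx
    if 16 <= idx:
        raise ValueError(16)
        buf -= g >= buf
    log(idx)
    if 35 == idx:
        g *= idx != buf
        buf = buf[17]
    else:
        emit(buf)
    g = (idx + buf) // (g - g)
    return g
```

Transformed code:
def f(idx, g, buf):
    g = 7 // idx % (19 > idx)
    g = 34 // g
    for x in buf:
        g = g + 22
        if 4 <= idx and idx <= buf:
            continue
    if 16 <= idx:
        raise ValueError(16)
    log(idx)
    if 35 == idx:
        g *= idx != buf
        buf = buf[17]
    else:
        emit(buf)
    g = (idx + buf) // (g - g)
    return g

6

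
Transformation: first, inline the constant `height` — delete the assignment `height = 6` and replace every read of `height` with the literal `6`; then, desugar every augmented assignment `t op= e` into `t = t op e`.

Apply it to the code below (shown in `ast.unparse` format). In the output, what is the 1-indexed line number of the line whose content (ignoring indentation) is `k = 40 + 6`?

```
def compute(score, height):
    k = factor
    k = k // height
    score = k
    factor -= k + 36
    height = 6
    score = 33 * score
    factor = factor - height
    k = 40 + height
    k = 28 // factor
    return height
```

Transformed code:
def compute(score, height):
    k = factor
    k = k // 6
    score = k
    factor = factor - (k + 36)
    score = 33 * score
    factor = factor - 6
    k = 40 + 6
    k = 28 // factor
    return 6

8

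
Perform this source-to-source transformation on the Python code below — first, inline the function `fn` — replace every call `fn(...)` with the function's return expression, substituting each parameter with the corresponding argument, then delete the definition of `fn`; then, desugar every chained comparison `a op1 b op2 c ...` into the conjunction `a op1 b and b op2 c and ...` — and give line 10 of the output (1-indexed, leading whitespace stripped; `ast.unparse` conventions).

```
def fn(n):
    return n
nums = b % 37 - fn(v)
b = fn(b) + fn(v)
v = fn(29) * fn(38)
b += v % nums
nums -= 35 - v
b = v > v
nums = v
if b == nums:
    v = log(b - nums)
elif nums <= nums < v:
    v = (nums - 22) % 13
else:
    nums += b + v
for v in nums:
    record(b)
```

elif nums <= nums and nums < v:

Transformed code:
nums = b % 37 - v
b = b + v
v = 29 * 38
b += v % nums
nums -= 35 - v
b = v > v
nums = v
if b == nums:
    v = log(b - nums)
elif nums <= nums and nums < v:
    v = (nums - 22) % 13
else:
    nums += b + v
for v in nums:
    record(b)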